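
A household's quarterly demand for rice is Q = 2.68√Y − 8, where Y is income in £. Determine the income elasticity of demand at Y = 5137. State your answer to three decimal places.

0.522

At Y = 5137: Q = 184.083.
dQ/dY = 2.68/(2√Y) = 0.0186961 at this income.
η = (dQ/dY)·(Y/Q) = 0.0186961 × (5137/184.083) = 0.522.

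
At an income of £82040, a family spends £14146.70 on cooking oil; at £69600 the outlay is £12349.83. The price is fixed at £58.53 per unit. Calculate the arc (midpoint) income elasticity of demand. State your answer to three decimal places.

With a constant price, Q₁ = 14146.70/58.53 = 241.700 and Q₂ = 12349.83/58.53 = 211.000 (equivalently, work directly with expenditure since P cancels).
Midpoint %ΔQ = (12349.83 − 14146.70)/13248.27 = -0.13563; midpoint %ΔI = (69600 − 82040)/75820 = -0.16407.
η = -0.13563 / -0.16407 = 0.827.

0.827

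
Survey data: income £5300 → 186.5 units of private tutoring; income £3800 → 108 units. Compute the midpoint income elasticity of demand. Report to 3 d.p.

ΔQ = 108 − 186.5 = -78.5; midpoint Q̄ = (186.5 + 108)/2 = 147.25.
ΔI = 3800 − 5300 = -1500; midpoint Ī = (5300 + 3800)/2 = 4550.
η = (ΔQ/Q̄) ÷ (ΔI/Ī) = (-78.5/147.25) ÷ (-1500/4550) = 1.617.

1.617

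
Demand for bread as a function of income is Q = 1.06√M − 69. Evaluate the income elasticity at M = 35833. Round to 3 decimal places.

0.762

At M = 35833: Q = 131.654.
dQ/dM = 1.06/(2√M) = 0.00279985 at this income.
η = (dQ/dM)·(M/Q) = 0.00279985 × (35833/131.654) = 0.762.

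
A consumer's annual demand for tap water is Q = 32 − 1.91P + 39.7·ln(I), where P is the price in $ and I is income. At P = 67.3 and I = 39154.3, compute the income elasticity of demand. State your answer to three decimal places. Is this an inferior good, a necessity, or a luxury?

0.123 (necessity)

At P = 67.3, I = 39154.3: Q = 323.295.
Holding P constant, ∂Q/∂I = 39.7/I = 0.00101394.
η_I = (∂Q/∂I)·(I/Q) = 0.00101394 × (39154.3/323.295) = 0.123.
Since 0 < η < 1, this is a necessity.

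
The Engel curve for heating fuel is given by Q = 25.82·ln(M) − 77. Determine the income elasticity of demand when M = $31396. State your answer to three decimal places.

At M = 31396: Q = 190.352.
dQ/dM = 25.82/M = 0.000822398 at this income.
η = (dQ/dM)·(M/Q) = 0.000822398 × (31396/190.352) = 0.136.

0.136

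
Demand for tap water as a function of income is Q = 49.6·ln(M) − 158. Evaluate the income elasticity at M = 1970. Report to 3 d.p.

0.227

At M = 1970: Q = 218.255.
dQ/dM = 49.6/M = 0.0251777 at this income.
η = (dQ/dM)·(M/Q) = 0.0251777 × (1970/218.255) = 0.227.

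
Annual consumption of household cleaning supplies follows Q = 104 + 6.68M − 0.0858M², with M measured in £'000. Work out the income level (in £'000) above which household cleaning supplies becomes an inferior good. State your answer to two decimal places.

38.93

dQ/dM = 6.68 − 0.1716M.
The good is inferior where dQ/dM < 0. Setting dQ/dM = 0 gives M = 6.68 / 0.1716 = 38.93.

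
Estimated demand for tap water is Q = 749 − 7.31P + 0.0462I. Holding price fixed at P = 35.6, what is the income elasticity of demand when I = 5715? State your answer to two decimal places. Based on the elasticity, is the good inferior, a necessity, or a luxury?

0.35 (necessity)

At P = 35.6, I = 5715: Q = 752.797.
Holding P constant, ∂Q/∂I = 0.0462.
η_I = (∂Q/∂I)·(I/Q) = 0.0462 × (5715/752.797) = 0.35.
Since 0 < η < 1, this is a necessity.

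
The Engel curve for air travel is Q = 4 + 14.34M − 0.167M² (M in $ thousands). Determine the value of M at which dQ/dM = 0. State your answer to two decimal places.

dQ/dM = 14.34 − 0.334M.
The good is inferior where dQ/dM < 0. Setting dQ/dM = 0 gives M = 14.34 / 0.334 = 42.93.

42.93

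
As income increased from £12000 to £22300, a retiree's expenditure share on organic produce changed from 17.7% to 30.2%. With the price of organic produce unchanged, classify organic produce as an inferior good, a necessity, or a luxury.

luxury

The budget share rises as income rises, so η > 1.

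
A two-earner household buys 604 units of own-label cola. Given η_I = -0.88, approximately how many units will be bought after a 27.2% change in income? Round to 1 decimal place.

459.4

%ΔQ ≈ η × %ΔI = -0.88 × 27.2% = -23.936%.
New Q ≈ 604 × (1 − 0.23936) = 459.4.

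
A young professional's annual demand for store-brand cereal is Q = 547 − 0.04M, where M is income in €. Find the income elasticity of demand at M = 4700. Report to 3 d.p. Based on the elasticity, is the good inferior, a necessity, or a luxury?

At M = 4700: Q = 359.000.
dQ/dM = −0.04.
η = (dQ/dM)·(M/Q) = -0.04 × (4700/359.000) = -0.524.
Since η < 0, the good is an inferior good.

-0.524 (inferior good)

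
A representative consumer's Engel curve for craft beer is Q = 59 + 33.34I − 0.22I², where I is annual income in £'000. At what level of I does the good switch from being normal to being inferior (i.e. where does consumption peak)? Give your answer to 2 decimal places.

75.77

dQ/dI = 33.34 − 0.44I.
The good is inferior where dQ/dI < 0. Setting dQ/dI = 0 gives I = 33.34 / 0.44 = 75.77.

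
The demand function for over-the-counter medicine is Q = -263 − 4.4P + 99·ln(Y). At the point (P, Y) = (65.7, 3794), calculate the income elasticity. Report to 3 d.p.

At P = 65.7, Y = 3794: Q = 263.796.
Holding P constant, ∂Q/∂Y = 99/Y = 0.0260938.
η_Y = (∂Q/∂Y)·(Y/Q) = 0.0260938 × (3794/263.796) = 0.375.

0.375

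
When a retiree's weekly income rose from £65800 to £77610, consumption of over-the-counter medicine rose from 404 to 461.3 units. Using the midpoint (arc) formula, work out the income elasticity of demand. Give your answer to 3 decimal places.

0.804

ΔQ = 461.3 − 404 = 57.3; midpoint Q̄ = (404 + 461.3)/2 = 432.65.
ΔI = 77610 − 65800 = 11810; midpoint Ī = (65800 + 77610)/2 = 71705.
η = (ΔQ/Q̄) ÷ (ΔI/Ī) = (57.3/432.65) ÷ (11810/71705) = 0.804.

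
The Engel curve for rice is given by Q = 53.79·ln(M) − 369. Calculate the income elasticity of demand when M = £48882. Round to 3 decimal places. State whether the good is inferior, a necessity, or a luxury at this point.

At M = 48882: Q = 211.779.
dQ/dM = 53.79/M = 0.00110041 at this income.
η = (dQ/dM)·(M/Q) = 0.00110041 × (48882/211.779) = 0.254.
Since 0 < η < 1, the good is a necessity.

0.254 (necessity)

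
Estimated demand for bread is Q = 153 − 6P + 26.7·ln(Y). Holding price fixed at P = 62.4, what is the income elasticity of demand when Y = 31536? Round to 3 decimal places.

At P = 62.4, Y = 31536: Q = 55.182.
Holding P constant, ∂Q/∂Y = 26.7/Y = 0.000846651.
η_Y = (∂Q/∂Y)·(Y/Q) = 0.000846651 × (31536/55.182) = 0.484.

0.484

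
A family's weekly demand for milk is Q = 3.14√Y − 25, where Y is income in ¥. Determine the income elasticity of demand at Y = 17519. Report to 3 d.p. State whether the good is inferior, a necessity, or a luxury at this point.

0.532 (necessity)

At Y = 17519: Q = 390.608.
dQ/dY = 3.14/(2√Y) = 0.0118616 at this income.
η = (dQ/dY)·(Y/Q) = 0.0118616 × (17519/390.608) = 0.532.
Since 0 < η < 1, the good is a necessity.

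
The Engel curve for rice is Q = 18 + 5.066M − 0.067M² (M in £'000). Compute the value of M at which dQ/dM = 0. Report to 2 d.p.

dQ/dM = 5.066 − 0.134M.
The good is inferior where dQ/dM < 0. Setting dQ/dM = 0 gives M = 5.066 / 0.134 = 37.81.

37.81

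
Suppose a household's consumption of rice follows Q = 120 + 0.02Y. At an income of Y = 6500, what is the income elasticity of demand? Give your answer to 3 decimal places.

0.520

At Y = 6500: Q = 250.000.
dQ/dY = 0.02.
η = (dQ/dY)·(Y/Q) = 0.02 × (6500/250.000) = 0.520.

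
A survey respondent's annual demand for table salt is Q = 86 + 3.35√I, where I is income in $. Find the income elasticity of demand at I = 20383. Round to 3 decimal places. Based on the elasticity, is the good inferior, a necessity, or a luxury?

At I = 20383: Q = 564.276.
dQ/dI = 3.35/(2√I) = 0.0117322 at this income.
η = (dQ/dI)·(I/Q) = 0.0117322 × (20383/564.276) = 0.424.
Since 0 < η < 1, the good is a necessity.

0.424 (necessity)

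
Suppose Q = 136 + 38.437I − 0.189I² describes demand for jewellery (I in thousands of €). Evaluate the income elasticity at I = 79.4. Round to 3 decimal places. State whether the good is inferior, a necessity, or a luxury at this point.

At I = 79.4: Q = 1996.3738.
dQ/dI = 38.437 − 0.378I = 8.42380.
η = (dQ/dI)·(I/Q) = 8.42380 × (79.4/1996.3738) = 0.335.
0 < η < 1 ⇒ necessity.

0.335 (necessity)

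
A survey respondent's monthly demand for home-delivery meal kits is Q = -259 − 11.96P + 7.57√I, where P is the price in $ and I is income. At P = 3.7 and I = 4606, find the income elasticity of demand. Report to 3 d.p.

At P = 3.7, I = 4606: Q = 210.505.
Holding P constant, ∂Q/∂I = 7.57/(2√I) = 0.0557704.
η_I = (∂Q/∂I)·(I/Q) = 0.0557704 × (4606/210.505) = 1.220.

1.220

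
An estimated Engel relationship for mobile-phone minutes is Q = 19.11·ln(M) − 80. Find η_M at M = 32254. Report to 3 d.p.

At M = 32254: Q = 118.389.
dQ/dM = 19.11/M = 0.000592485 at this income.
η = (dQ/dM)·(M/Q) = 0.000592485 × (32254/118.389) = 0.161.

0.161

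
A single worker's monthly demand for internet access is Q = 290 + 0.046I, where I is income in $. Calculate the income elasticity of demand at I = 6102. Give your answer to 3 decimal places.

At I = 6102: Q = 570.692.
dQ/dI = 0.046.
η = (dQ/dI)·(I/Q) = 0.046 × (6102/570.692) = 0.492.

0.492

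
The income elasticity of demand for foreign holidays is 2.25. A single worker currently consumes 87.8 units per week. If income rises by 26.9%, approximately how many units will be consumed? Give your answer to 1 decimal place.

140.9

%ΔQ ≈ η × %ΔI = 2.25 × 26.9% = 60.525%.
New Q ≈ 87.8 × (1 + 0.60525) = 140.9.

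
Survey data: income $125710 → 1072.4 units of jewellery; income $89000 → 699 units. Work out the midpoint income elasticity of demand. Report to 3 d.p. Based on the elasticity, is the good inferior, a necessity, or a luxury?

1.233 (luxury)

ΔQ = 699 − 1072.4 = -373.4; midpoint Q̄ = (1072.4 + 699)/2 = 885.7.
ΔI = 89000 − 125710 = -36710; midpoint Ī = (125710 + 89000)/2 = 107355.
η = (ΔQ/Q̄) ÷ (ΔI/Ī) = (-373.4/885.7) ÷ (-36710/107355) = 1.233.
η > 1 ⇒ luxury.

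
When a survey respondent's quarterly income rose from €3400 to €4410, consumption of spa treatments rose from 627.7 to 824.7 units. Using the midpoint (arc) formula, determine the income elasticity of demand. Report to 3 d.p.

1.049

ΔQ = 824.7 − 627.7 = 197; midpoint Q̄ = (627.7 + 824.7)/2 = 726.2.
ΔI = 4410 − 3400 = 1010; midpoint Ī = (3400 + 4410)/2 = 3905.
η = (ΔQ/Q̄) ÷ (ΔI/Ī) = (197/726.2) ÷ (1010/3905) = 1.049.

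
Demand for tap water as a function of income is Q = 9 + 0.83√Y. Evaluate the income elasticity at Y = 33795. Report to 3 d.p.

At Y = 33795: Q = 161.582.
dQ/dY = 0.83/(2√Y) = 0.00225747 at this income.
η = (dQ/dY)·(Y/Q) = 0.00225747 × (33795/161.582) = 0.472.

0.472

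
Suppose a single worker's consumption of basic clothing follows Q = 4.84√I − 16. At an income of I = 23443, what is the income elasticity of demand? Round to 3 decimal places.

0.511

At I = 23443: Q = 725.058.
dQ/dI = 4.84/(2√I) = 0.0158055 at this income.
η = (dQ/dI)·(I/Q) = 0.0158055 × (23443/725.058) = 0.511.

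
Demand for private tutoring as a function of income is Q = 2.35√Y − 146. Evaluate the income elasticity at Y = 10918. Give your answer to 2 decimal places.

At Y = 10918: Q = 99.550.
dQ/dY = 2.35/(2√Y) = 0.0112452 at this income.
η = (dQ/dY)·(Y/Q) = 0.0112452 × (10918/99.550) = 1.23.

1.23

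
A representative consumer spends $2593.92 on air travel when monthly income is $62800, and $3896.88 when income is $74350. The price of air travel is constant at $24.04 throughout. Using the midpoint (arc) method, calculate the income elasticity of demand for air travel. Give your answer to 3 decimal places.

2.384

With a constant price, Q₁ = 2593.92/24.04 = 107.900 and Q₂ = 3896.88/24.04 = 162.100 (equivalently, work directly with expenditure since P cancels).
Midpoint %ΔQ = (3896.88 − 2593.92)/3245.40 = 0.40148; midpoint %ΔI = (74350 − 62800)/68575 = 0.16843.
η = 0.40148 / 0.16843 = 2.384.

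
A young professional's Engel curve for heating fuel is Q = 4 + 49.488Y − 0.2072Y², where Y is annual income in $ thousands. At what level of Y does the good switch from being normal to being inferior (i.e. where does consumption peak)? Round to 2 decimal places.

119.42

dQ/dY = 49.488 − 0.4144Y.
The good is inferior where dQ/dY < 0. Setting dQ/dY = 0 gives Y = 49.488 / 0.4144 = 119.42.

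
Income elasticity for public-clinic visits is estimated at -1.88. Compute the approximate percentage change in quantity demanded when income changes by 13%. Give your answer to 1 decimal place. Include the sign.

%ΔQ ≈ η × %ΔI = -1.88 × 13% = -24.4%.

-24.4%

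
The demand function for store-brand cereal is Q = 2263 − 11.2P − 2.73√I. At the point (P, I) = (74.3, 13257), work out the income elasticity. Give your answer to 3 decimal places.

-0.141

At P = 74.3, I = 13257: Q = 1116.510.
Holding P constant, ∂Q/∂I = -2.73/(2√I) = -0.0118552.
η_I = (∂Q/∂I)·(I/Q) = -0.0118552 × (13257/1116.510) = -0.141.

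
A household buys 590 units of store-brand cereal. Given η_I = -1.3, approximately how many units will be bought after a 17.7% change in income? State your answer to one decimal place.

%ΔQ ≈ η × %ΔI = -1.3 × 17.7% = -23.01%.
New Q ≈ 590 × (1 − 0.2301) = 454.2.

454.2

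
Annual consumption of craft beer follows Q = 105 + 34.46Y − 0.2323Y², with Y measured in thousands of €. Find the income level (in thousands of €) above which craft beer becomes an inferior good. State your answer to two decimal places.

dQ/dY = 34.46 − 0.4646Y.
The good is inferior where dQ/dY < 0. Setting dQ/dY = 0 gives Y = 34.46 / 0.4646 = 74.17.

74.17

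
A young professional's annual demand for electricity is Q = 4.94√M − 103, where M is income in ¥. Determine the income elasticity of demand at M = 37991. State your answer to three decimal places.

0.560

At M = 37991: Q = 859.869.
dQ/dM = 4.94/(2√M) = 0.0126723 at this income.
η = (dQ/dM)·(M/Q) = 0.0126723 × (37991/859.869) = 0.560.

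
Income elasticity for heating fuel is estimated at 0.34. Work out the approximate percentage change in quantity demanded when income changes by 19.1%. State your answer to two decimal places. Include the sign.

%ΔQ ≈ η × %ΔI = 0.34 × 19.1% = 6.49%.

6.49%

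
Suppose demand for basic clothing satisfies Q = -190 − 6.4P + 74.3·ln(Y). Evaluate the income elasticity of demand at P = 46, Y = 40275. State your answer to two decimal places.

At P = 46, Y = 40275: Q = 303.439.
Holding P constant, ∂Q/∂Y = 74.3/Y = 0.00184482.
η_Y = (∂Q/∂Y)·(Y/Q) = 0.00184482 × (40275/303.439) = 0.24.

0.24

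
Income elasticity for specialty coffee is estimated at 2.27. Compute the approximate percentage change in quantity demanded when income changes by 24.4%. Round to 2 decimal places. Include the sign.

55.39%

%ΔQ ≈ η × %ΔI = 2.27 × 24.4% = 55.39%.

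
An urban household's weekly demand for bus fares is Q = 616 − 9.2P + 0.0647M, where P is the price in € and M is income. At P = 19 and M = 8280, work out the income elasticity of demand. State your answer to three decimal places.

0.548

At P = 19, M = 8280: Q = 976.916.
Holding P constant, ∂Q/∂M = 0.0647.
η_M = (∂Q/∂M)·(M/Q) = 0.0647 × (8280/976.916) = 0.548.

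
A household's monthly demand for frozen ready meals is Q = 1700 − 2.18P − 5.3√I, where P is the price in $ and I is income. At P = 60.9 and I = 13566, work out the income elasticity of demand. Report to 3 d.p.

At P = 60.9, I = 13566: Q = 949.930.
Holding P constant, ∂Q/∂I = -5.3/(2√I) = -0.022752.
η_I = (∂Q/∂I)·(I/Q) = -0.022752 × (13566/949.930) = -0.325.

-0.325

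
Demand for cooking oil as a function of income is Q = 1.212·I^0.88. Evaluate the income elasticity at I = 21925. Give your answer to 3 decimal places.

For Q = A·I^β the income elasticity is constant and equal to β.
Here β = 0.88, so η = 0.880.

0.880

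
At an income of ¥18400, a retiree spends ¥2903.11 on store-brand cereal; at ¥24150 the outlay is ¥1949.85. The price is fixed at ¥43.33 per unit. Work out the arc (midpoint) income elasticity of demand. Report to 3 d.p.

With a constant price, Q₁ = 2903.11/43.33 = 67.000 and Q₂ = 1949.85/43.33 = 45.000 (equivalently, work directly with expenditure since P cancels).
Midpoint %ΔQ = (1949.85 − 2903.11)/2426.48 = -0.39286; midpoint %ΔI = (24150 − 18400)/21275 = 0.27027.
η = -0.39286 / 0.27027 = -1.454.

-1.454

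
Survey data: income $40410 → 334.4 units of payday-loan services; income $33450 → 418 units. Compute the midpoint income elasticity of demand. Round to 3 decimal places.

-1.179

ΔQ = 418 − 334.4 = 83.6; midpoint Q̄ = (334.4 + 418)/2 = 376.2.
ΔI = 33450 − 40410 = -6960; midpoint Ī = (40410 + 33450)/2 = 36930.
η = (ΔQ/Q̄) ÷ (ΔI/Ī) = (83.6/376.2) ÷ (-6960/36930) = -1.179.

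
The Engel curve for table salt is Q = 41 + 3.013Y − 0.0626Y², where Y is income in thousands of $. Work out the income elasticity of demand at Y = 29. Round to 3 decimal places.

-0.237

At Y = 29: Q = 75.7304.
dQ/dY = 3.013 − 0.1252Y = -0.61780.
η = (dQ/dY)·(Y/Q) = -0.61780 × (29/75.7304) = -0.237.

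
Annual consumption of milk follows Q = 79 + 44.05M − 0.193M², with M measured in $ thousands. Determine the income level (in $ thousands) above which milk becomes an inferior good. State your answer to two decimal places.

114.12

dQ/dM = 44.05 − 0.386M.
The good is inferior where dQ/dM < 0. Setting dQ/dM = 0 gives M = 44.05 / 0.386 = 114.12.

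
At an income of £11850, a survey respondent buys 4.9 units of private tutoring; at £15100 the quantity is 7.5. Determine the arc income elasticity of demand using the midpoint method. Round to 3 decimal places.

1.739

ΔQ = 7.5 − 4.9 = 2.6; midpoint Q̄ = (4.9 + 7.5)/2 = 6.2.
ΔI = 15100 − 11850 = 3250; midpoint Ī = (11850 + 15100)/2 = 13475.
η = (ΔQ/Q̄) ÷ (ΔI/Ī) = (2.6/6.2) ÷ (3250/13475) = 1.739.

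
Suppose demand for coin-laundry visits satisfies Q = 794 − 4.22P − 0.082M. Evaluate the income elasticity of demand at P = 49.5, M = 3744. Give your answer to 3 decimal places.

At P = 49.5, M = 3744: Q = 278.102.
Holding P constant, ∂Q/∂M = −0.082.
η_M = (∂Q/∂M)·(M/Q) = -0.082 × (3744/278.102) = -1.104.

-1.104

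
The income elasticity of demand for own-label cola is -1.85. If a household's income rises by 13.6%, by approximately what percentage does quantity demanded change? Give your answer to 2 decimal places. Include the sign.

-25.16%

%ΔQ ≈ η × %ΔI = -1.85 × 13.6% = -25.16%.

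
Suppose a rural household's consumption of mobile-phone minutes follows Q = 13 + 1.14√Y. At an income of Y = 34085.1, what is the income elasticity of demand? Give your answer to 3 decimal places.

0.471

At Y = 34085.1: Q = 223.469.
dQ/dY = 1.14/(2√Y) = 0.0030874 at this income.
η = (dQ/dY)·(Y/Q) = 0.0030874 × (34085.1/223.469) = 0.471.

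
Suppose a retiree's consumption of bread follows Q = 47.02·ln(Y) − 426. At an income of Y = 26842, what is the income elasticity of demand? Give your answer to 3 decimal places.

0.879

At Y = 26842: Q = 53.497.
dQ/dY = 47.02/Y = 0.00175173 at this income.
η = (dQ/dY)·(Y/Q) = 0.00175173 × (26842/53.497) = 0.879.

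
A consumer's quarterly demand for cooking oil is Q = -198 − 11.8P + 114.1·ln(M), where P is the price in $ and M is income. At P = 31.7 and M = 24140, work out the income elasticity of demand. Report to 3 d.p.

At P = 31.7, M = 24140: Q = 579.394.
Holding P constant, ∂Q/∂M = 114.1/M = 0.00472659.
η_M = (∂Q/∂M)·(M/Q) = 0.00472659 × (24140/579.394) = 0.197.

0.197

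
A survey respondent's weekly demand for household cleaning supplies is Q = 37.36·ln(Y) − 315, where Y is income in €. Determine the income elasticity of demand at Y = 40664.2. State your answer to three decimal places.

0.458

At Y = 40664.2: Q = 81.506.
dQ/dY = 37.36/Y = 0.000918744 at this income.
η = (dQ/dY)·(Y/Q) = 0.000918744 × (40664.2/81.506) = 0.458.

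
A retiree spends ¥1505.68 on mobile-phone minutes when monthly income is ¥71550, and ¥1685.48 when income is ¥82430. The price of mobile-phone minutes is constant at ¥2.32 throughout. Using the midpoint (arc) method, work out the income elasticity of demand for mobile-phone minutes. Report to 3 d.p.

0.797

With a constant price, Q₁ = 1505.68/2.32 = 649.000 and Q₂ = 1685.48/2.32 = 726.500 (equivalently, work directly with expenditure since P cancels).
Midpoint %ΔQ = (1685.48 − 1505.68)/1595.58 = 0.11269; midpoint %ΔI = (82430 − 71550)/76990 = 0.14132.
η = 0.11269 / 0.14132 = 0.797.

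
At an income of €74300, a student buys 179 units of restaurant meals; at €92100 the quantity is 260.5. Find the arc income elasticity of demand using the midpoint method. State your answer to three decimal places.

1.734

ΔQ = 260.5 − 179 = 81.5; midpoint Q̄ = (179 + 260.5)/2 = 219.75.
ΔI = 92100 − 74300 = 17800; midpoint Ī = (74300 + 92100)/2 = 83200.
η = (ΔQ/Q̄) ÷ (ΔI/Ī) = (81.5/219.75) ÷ (17800/83200) = 1.734.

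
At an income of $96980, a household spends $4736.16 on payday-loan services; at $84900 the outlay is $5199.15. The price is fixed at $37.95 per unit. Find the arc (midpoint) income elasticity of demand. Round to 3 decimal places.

With a constant price, Q₁ = 4736.16/37.95 = 124.800 and Q₂ = 5199.15/37.95 = 137.000 (equivalently, work directly with expenditure since P cancels).
Midpoint %ΔQ = (5199.15 − 4736.16)/4967.66 = 0.09320; midpoint %ΔI = (84900 − 96980)/90940 = -0.13283.
η = 0.09320 / -0.13283 = -0.702.

-0.702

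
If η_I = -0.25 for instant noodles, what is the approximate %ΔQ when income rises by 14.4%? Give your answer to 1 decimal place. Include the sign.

-3.6%

%ΔQ ≈ η × %ΔI = -0.25 × 14.4% = -3.6%.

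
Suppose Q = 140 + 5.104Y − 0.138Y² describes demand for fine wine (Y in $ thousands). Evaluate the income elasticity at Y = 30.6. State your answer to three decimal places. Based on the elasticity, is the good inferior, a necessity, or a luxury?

At Y = 30.6: Q = 166.9647.
dQ/dY = 5.104 − 0.276Y = -3.34160.
η = (dQ/dY)·(Y/Q) = -3.34160 × (30.6/166.9647) = -0.612.
η < 0 ⇒ inferior good.

-0.612 (inferior good)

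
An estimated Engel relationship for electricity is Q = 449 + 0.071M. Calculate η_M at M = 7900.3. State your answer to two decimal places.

0.56

At M = 7900.3: Q = 1009.921.
dQ/dM = 0.071.
η = (dQ/dM)·(M/Q) = 0.071 × (7900.3/1009.921) = 0.56.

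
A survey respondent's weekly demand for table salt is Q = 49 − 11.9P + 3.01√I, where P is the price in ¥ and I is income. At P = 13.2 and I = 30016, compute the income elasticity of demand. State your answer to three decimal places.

At P = 13.2, I = 30016: Q = 413.406.
Holding P constant, ∂Q/∂I = 3.01/(2√I) = 0.00868681.
η_I = (∂Q/∂I)·(I/Q) = 0.00868681 × (30016/413.406) = 0.631.

0.631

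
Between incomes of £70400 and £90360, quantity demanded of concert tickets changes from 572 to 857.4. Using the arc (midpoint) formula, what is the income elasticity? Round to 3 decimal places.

1.608

ΔQ = 857.4 − 572 = 285.4; midpoint Q̄ = (572 + 857.4)/2 = 714.7.
ΔI = 90360 − 70400 = 19960; midpoint Ī = (70400 + 90360)/2 = 80380.
η = (ΔQ/Q̄) ÷ (ΔI/Ī) = (285.4/714.7) ÷ (19960/80380) = 1.608.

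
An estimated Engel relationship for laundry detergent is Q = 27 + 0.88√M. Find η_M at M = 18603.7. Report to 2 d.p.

At M = 18603.7: Q = 147.028.
dQ/dM = 0.88/(2√M) = 0.00322592 at this income.
η = (dQ/dM)·(M/Q) = 0.00322592 × (18603.7/147.028) = 0.41.

0.41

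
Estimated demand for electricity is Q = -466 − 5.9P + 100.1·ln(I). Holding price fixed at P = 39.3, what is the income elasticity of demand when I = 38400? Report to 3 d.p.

At P = 39.3, I = 38400: Q = 358.767.
Holding P constant, ∂Q/∂I = 100.1/I = 0.00260677.
η_I = (∂Q/∂I)·(I/Q) = 0.00260677 × (38400/358.767) = 0.279.

0.279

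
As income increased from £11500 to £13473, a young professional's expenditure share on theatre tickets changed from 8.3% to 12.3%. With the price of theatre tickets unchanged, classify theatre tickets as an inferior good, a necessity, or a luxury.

The budget share rises as income rises, so η > 1.

luxury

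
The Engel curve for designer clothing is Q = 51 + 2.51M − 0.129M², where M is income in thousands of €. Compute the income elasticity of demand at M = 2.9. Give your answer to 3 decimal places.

At M = 2.9: Q = 57.1941.
dQ/dM = 2.51 − 0.258M = 1.76180.
η = (dQ/dM)·(M/Q) = 1.76180 × (2.9/57.1941) = 0.089.

0.089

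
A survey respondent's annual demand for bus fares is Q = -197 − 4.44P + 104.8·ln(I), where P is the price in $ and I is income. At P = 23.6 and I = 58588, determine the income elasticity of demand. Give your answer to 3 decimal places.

0.123

At P = 23.6, I = 58588: Q = 848.740.
Holding P constant, ∂Q/∂I = 104.8/I = 0.00178876.
η_I = (∂Q/∂I)·(I/Q) = 0.00178876 × (58588/848.740) = 0.123.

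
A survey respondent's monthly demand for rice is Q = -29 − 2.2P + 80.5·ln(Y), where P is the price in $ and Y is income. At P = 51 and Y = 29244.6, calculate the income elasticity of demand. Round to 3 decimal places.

0.117

At P = 51, Y = 29244.6: Q = 686.618.
Holding P constant, ∂Q/∂Y = 80.5/Y = 0.00275264.
η_Y = (∂Q/∂Y)·(Y/Q) = 0.00275264 × (29244.6/686.618) = 0.117.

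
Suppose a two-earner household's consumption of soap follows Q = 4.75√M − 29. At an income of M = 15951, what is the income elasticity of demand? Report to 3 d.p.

At M = 15951: Q = 570.912.
dQ/dM = 4.75/(2√M) = 0.0188048 at this income.
η = (dQ/dM)·(M/Q) = 0.0188048 × (15951/570.912) = 0.525.

0.525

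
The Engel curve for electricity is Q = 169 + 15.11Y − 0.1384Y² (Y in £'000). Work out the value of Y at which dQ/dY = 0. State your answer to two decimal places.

dQ/dY = 15.11 − 0.2768Y.
The good is inferior where dQ/dY < 0. Setting dQ/dY = 0 gives Y = 15.11 / 0.2768 = 54.59.

54.59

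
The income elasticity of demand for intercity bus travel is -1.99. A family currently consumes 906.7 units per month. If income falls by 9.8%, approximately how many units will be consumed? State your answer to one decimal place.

%ΔQ ≈ η × %ΔI = -1.99 × (-9.8%) = 19.502%.
New Q ≈ 906.7 × (1 + 0.19502) = 1083.5.

1083.5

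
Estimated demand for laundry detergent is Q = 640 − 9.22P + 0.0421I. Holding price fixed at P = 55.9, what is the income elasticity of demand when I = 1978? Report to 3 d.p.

At P = 55.9, I = 1978: Q = 207.876.
Holding P constant, ∂Q/∂I = 0.0421.
η_I = (∂Q/∂I)·(I/Q) = 0.0421 × (1978/207.876) = 0.401.

0.401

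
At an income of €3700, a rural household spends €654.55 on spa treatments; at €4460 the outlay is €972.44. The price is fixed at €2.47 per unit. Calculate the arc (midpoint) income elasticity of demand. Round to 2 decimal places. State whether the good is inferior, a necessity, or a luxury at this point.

With a constant price, Q₁ = 654.55/2.47 = 265.000 and Q₂ = 972.44/2.47 = 393.700 (equivalently, work directly with expenditure since P cancels).
Midpoint %ΔQ = (972.44 − 654.55)/813.50 = 0.39077; midpoint %ΔI = (4460 − 3700)/4080 = 0.18627.
η = 0.39077 / 0.18627 = 2.10.
η > 1 ⇒ luxury.

2.10 (luxury)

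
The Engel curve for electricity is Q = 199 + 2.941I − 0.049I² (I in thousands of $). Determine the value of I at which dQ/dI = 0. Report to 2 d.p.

dQ/dI = 2.941 − 0.098I.
The good is inferior where dQ/dI < 0. Setting dQ/dI = 0 gives I = 2.941 / 0.098 = 30.01.

30.01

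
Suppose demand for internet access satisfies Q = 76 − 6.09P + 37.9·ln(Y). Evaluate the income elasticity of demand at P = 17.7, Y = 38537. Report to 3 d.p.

At P = 17.7, Y = 38537: Q = 368.407.
Holding P constant, ∂Q/∂Y = 37.9/Y = 0.00098347.
η_Y = (∂Q/∂Y)·(Y/Q) = 0.00098347 × (38537/368.407) = 0.103.

0.103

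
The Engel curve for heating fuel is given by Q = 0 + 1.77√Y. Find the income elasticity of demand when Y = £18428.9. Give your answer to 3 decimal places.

At Y = 18428.9: Q = 240.283.
dQ/dY = 1.77/(2√Y) = 0.00651919 at this income.
η = (dQ/dY)·(Y/Q) = 0.00651919 × (18428.9/240.283) = 0.500.

0.500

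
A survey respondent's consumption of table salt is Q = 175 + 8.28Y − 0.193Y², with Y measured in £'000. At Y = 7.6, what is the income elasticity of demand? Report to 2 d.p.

0.18

At Y = 7.6: Q = 226.7803.
dQ/dY = 8.28 − 0.386Y = 5.34640.
η = (dQ/dY)·(Y/Q) = 5.34640 × (7.6/226.7803) = 0.18.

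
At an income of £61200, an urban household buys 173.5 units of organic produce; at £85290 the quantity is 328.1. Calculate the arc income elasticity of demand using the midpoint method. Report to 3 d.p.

1.874

ΔQ = 328.1 − 173.5 = 154.6; midpoint Q̄ = (173.5 + 328.1)/2 = 250.8.
ΔI = 85290 − 61200 = 24090; midpoint Ī = (61200 + 85290)/2 = 73245.
η = (ΔQ/Q̄) ÷ (ΔI/Ī) = (154.6/250.8) ÷ (24090/73245) = 1.874.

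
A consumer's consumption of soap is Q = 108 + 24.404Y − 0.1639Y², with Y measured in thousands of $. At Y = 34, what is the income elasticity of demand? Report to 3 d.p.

0.602

At Y = 34: Q = 748.2676.
dQ/dY = 24.404 − 0.3278Y = 13.25880.
η = (dQ/dY)·(Y/Q) = 13.25880 × (34/748.2676) = 0.602.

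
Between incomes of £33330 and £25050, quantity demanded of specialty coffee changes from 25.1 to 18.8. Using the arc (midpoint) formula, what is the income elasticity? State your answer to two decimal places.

ΔQ = 18.8 − 25.1 = -6.3; midpoint Q̄ = (25.1 + 18.8)/2 = 21.95.
ΔI = 25050 − 33330 = -8280; midpoint Ī = (33330 + 25050)/2 = 29190.
η = (ΔQ/Q̄) ÷ (ΔI/Ī) = (-6.3/21.95) ÷ (-8280/29190) = 1.01.

1.01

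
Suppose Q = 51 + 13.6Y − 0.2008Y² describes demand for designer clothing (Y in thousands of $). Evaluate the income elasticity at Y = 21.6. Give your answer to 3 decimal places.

At Y = 21.6: Q = 251.0748.
dQ/dY = 13.6 − 0.4016Y = 4.92544.
η = (dQ/dY)·(Y/Q) = 4.92544 × (21.6/251.0748) = 0.424.

0.424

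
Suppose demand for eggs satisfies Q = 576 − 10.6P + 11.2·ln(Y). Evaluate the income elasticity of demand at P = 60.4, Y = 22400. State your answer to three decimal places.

At P = 60.4, Y = 22400: Q = 47.948.
Holding P constant, ∂Q/∂Y = 11.2/Y = 0.0005.
η_Y = (∂Q/∂Y)·(Y/Q) = 0.0005 × (22400/47.948) = 0.234.

0.234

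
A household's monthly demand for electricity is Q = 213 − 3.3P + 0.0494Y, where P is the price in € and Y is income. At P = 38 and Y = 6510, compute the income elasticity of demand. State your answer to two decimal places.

0.79

At P = 38, Y = 6510: Q = 409.194.
Holding P constant, ∂Q/∂Y = 0.0494.
η_Y = (∂Q/∂Y)·(Y/Q) = 0.0494 × (6510/409.194) = 0.79.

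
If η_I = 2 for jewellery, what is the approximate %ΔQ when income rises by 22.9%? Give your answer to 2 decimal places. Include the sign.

%ΔQ ≈ η × %ΔI = 2 × 22.9% = 45.80%.

45.80%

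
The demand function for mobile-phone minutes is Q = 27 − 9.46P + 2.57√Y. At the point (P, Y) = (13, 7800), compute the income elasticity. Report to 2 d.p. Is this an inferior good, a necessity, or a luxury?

0.87 (necessity)

At P = 13, Y = 7800: Q = 130.996.
Holding P constant, ∂Q/∂Y = 2.57/(2√Y) = 0.0145498.
η_Y = (∂Q/∂Y)·(Y/Q) = 0.0145498 × (7800/130.996) = 0.87.
Since 0 < η < 1, this is a necessity.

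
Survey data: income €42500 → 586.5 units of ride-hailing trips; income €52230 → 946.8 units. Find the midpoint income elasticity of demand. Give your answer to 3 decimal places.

2.288

ΔQ = 946.8 − 586.5 = 360.3; midpoint Q̄ = (586.5 + 946.8)/2 = 766.65.
ΔI = 52230 − 42500 = 9730; midpoint Ī = (42500 + 52230)/2 = 47365.
η = (ΔQ/Q̄) ÷ (ΔI/Ī) = (360.3/766.65) ÷ (9730/47365) = 2.288.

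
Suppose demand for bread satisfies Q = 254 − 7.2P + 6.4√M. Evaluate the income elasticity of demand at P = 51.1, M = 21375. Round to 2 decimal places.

At P = 51.1, M = 21375: Q = 821.772.
Holding P constant, ∂Q/∂M = 6.4/(2√M) = 0.0218875.
η_M = (∂Q/∂M)·(M/Q) = 0.0218875 × (21375/821.772) = 0.57.

0.57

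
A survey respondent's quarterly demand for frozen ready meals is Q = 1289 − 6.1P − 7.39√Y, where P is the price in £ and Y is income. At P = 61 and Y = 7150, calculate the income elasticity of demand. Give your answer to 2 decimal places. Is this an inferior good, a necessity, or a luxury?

-1.07 (inferior good)

At P = 61, Y = 7150: Q = 292.019.
Holding P constant, ∂Q/∂Y = -7.39/(2√Y) = -0.043698.
η_Y = (∂Q/∂Y)·(Y/Q) = -0.043698 × (7150/292.019) = -1.07.
Since η < 0, this is an inferior good.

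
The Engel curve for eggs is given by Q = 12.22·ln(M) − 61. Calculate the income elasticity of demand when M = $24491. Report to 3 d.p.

At M = 24491: Q = 62.496.
dQ/dM = 12.22/M = 0.000498959 at this income.
η = (dQ/dM)·(M/Q) = 0.000498959 × (24491/62.496) = 0.196.

0.196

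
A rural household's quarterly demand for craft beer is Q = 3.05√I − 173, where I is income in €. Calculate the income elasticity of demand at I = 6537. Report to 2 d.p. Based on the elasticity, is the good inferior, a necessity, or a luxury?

1.68 (luxury)

At I = 6537: Q = 73.598.
dQ/dI = 3.05/(2√I) = 0.0188617 at this income.
η = (dQ/dI)·(I/Q) = 0.0188617 × (6537/73.598) = 1.68.
Since η > 1, the good is a luxury.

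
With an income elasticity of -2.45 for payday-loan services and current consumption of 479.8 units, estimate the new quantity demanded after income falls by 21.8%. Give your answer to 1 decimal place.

%ΔQ ≈ η × %ΔI = -2.45 × (-21.8%) = 53.41%.
New Q ≈ 479.8 × (1 + 0.5341) = 736.1.

736.1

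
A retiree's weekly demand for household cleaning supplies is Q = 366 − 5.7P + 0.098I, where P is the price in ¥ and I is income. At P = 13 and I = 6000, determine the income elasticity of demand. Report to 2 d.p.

At P = 13, I = 6000: Q = 879.900.
Holding P constant, ∂Q/∂I = 0.098.
η_I = (∂Q/∂I)·(I/Q) = 0.098 × (6000/879.900) = 0.67.

0.67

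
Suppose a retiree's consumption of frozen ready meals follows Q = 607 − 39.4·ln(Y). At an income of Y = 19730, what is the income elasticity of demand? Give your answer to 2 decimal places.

-0.18

At Y = 19730: Q = 217.338.
dQ/dY = -39.4/Y = -0.00199696 at this income.
η = (dQ/dY)·(Y/Q) = -0.00199696 × (19730/217.338) = -0.18.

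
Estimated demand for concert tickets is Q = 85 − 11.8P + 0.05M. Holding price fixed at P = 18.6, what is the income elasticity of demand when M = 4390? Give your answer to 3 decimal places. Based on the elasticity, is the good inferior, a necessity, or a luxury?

2.582 (luxury)

At P = 18.6, M = 4390: Q = 85.020.
Holding P constant, ∂Q/∂M = 0.05.
η_M = (∂Q/∂M)·(M/Q) = 0.05 × (4390/85.020) = 2.582.
Since η > 1, this is a luxury.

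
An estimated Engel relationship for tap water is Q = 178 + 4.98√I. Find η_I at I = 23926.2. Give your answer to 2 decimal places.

At I = 23926.2: Q = 948.311.
dQ/dI = 4.98/(2√I) = 0.0160977 at this income.
η = (dQ/dI)·(I/Q) = 0.0160977 × (23926.2/948.311) = 0.41.

0.41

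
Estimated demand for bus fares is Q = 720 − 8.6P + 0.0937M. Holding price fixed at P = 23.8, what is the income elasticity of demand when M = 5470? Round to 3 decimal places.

0.499

At P = 23.8, M = 5470: Q = 1027.859.
Holding P constant, ∂Q/∂M = 0.0937.
η_M = (∂Q/∂M)·(M/Q) = 0.0937 × (5470/1027.859) = 0.499.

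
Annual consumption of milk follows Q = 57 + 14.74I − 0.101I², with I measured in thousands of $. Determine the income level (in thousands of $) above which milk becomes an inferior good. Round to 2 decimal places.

dQ/dI = 14.74 − 0.202I.
The good is inferior where dQ/dI < 0. Setting dQ/dI = 0 gives I = 14.74 / 0.202 = 72.97.

72.97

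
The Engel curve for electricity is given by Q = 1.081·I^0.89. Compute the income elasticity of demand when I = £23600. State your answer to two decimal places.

0.89

For Q = A·I^β the income elasticity is constant and equal to β.
Here β = 0.89, so η = 0.89.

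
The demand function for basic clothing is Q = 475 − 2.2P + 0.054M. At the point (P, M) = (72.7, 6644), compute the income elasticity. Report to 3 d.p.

0.532

At P = 72.7, M = 6644: Q = 673.836.
Holding P constant, ∂Q/∂M = 0.054.
η_M = (∂Q/∂M)·(M/Q) = 0.054 × (6644/673.836) = 0.532.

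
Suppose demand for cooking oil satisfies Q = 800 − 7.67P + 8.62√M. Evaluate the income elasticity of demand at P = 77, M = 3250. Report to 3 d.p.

0.351

At P = 77, M = 3250: Q = 700.826.
Holding P constant, ∂Q/∂M = 8.62/(2√M) = 0.0756024.
η_M = (∂Q/∂M)·(M/Q) = 0.0756024 × (3250/700.826) = 0.351.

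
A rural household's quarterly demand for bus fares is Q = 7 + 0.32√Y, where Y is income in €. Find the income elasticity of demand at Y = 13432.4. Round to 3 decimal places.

At Y = 13432.4: Q = 44.087.
dQ/dY = 0.32/(2√Y) = 0.00138052 at this income.
η = (dQ/dY)·(Y/Q) = 0.00138052 × (13432.4/44.087) = 0.421.

0.421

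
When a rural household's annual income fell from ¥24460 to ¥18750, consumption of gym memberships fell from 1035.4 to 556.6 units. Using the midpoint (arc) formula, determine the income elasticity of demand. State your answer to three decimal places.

2.276

ΔQ = 556.6 − 1035.4 = -478.8; midpoint Q̄ = (1035.4 + 556.6)/2 = 796.
ΔI = 18750 − 24460 = -5710; midpoint Ī = (24460 + 18750)/2 = 21605.
η = (ΔQ/Q̄) ÷ (ΔI/Ī) = (-478.8/796) ÷ (-5710/21605) = 2.276.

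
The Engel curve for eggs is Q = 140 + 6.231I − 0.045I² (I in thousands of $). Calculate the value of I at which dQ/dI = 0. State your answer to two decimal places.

dQ/dI = 6.231 − 0.09I.
The good is inferior where dQ/dI < 0. Setting dQ/dI = 0 gives I = 6.231 / 0.09 = 69.23.

69.23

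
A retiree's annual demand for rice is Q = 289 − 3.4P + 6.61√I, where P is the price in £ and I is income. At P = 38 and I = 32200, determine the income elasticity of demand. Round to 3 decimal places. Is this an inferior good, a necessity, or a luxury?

0.441 (necessity)

At P = 38, I = 32200: Q = 1345.922.
Holding P constant, ∂Q/∂I = 6.61/(2√I) = 0.018418.
η_I = (∂Q/∂I)·(I/Q) = 0.018418 × (32200/1345.922) = 0.441.
Since 0 < η < 1, this is a necessity.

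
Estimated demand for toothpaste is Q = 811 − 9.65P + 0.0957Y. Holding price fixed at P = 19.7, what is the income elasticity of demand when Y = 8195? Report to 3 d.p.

At P = 19.7, Y = 8195: Q = 1405.157.
Holding P constant, ∂Q/∂Y = 0.0957.
η_Y = (∂Q/∂Y)·(Y/Q) = 0.0957 × (8195/1405.157) = 0.558.

0.558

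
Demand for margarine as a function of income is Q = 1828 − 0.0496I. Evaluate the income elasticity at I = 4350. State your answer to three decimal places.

At I = 4350: Q = 1612.240.
dQ/dI = −0.0496.
η = (dQ/dI)·(I/Q) = -0.0496 × (4350/1612.240) = -0.134.

-0.134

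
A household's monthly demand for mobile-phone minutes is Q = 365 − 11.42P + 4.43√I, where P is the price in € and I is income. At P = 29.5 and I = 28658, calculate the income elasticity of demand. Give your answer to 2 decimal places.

At P = 29.5, I = 28658: Q = 778.050.
Holding P constant, ∂Q/∂I = 4.43/(2√I) = 0.0130843.
η_I = (∂Q/∂I)·(I/Q) = 0.0130843 × (28658/778.050) = 0.48.

0.48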